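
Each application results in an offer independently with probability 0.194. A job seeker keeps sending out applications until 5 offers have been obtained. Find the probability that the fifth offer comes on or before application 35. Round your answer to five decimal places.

Finishing within 35 applications ⇔ at least 5 successes in the first 35. With X ~ Binomial(35, 0.194), P(Y ≤ 35) = 1 − P(X ≤ 4).
  k=0: C(35,0)·0.194^0·0.806^35 = 0.0005269
  k=1: C(35,1)·0.194^1·0.806^34 = 0.0044388
  k=2: C(35,2)·0.194^2·0.806^33 = 0.0181625
  k=3: C(35,3)·0.194^3·0.806^32 = 0.0480879
  k=4: C(35,4)·0.194^4·0.806^31 = 0.0925961
1 − 0.1638123 = 0.8361877

0.83619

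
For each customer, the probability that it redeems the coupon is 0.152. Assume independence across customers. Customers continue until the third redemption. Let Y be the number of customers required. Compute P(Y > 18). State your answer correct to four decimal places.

Needing more than 18 customers ⇔ fewer than 3 successes in the first 18. With X ~ Binomial(18, 0.152), P(Y > 18) = P(X ≤ 2).
  k=0: C(18,0)·0.152^0·0.848^18 = 0.051419
  k=1: C(18,1)·0.152^1·0.848^17 = 0.165900
  k=2: C(18,2)·0.152^2·0.848^16 = 0.252762
P(X ≤ 2) = 0.470081

0.4701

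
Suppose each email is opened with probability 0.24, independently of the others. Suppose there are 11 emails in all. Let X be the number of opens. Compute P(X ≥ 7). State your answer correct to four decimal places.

0.0059

X ~ Binomial(11, 0.24); P(X ≥ 7) = Σ C(11,k) p^k (1−p)^(11−k) over k:
  k=7: C(11,7)·0.24^7·0.76^4 = 0.005049
  k=8: C(11,8)·0.24^8·0.76^3 = 0.000797
  k=9: C(11,9)·0.24^9·0.76^2 = 0.000084
  k=10: C(11,10)·0.24^10·0.76^1 = 0.000005
  k=11: C(11,11)·0.24^11·0.76^0 = 0.000000
Total = 0.005936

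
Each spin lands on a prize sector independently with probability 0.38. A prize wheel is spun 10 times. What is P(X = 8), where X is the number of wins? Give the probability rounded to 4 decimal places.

0.0075

X ~ Binomial(n=10, p=0.38).
P(X=8) = C(10,8) · p^8 · (1−p)^2
= 45 · 0.00043478 · 0.3844 = 0.007521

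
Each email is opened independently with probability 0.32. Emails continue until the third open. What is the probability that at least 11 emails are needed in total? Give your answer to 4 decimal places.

0.3313

Needing more than 10 emails ⇔ fewer than 3 successes in the first 10. With X ~ Binomial(10, 0.32), P(Y > 10) = P(X ≤ 2).
  k=0: C(10,0)·0.32^0·0.68^10 = 0.021139
  k=1: C(10,1)·0.32^1·0.68^9 = 0.099479
  k=2: C(10,2)·0.32^2·0.68^8 = 0.210661
P(X ≤ 2) = 0.331279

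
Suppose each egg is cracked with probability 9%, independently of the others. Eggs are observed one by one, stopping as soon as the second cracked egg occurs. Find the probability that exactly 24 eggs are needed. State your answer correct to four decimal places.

Y = trial on which the second success occurs; negative binomial, r=2, p=0.09.
P(Y=24) = C(23,1) · p^2 · (1−p)^22
= 23 · 0.0081 · 0.12558 = 0.023395

0.0234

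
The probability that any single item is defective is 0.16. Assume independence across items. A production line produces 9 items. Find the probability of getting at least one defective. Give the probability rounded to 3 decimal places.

0.792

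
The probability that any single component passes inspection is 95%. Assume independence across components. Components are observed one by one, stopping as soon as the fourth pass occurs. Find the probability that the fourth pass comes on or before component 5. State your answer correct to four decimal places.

0.9774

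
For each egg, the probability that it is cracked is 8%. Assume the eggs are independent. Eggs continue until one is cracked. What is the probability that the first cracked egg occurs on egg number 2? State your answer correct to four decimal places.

0.0736

Geometric (trials to first success), p = 0.08.
P(Y = 2) = (1−p)^1 · p = 0.92 · 0.08 = 0.073600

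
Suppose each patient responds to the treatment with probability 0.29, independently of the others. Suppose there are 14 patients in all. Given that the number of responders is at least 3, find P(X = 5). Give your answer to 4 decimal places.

X ~ Binomial(14, 0.29). Want P(X=5 | X≥3) = P(X=5) / P(X≥3).
P(X=5) = C(14,5)·0.29^5·0.71^9 = 0.188269
P(X≥3) = 1 − 0.008272 − 0.047303 − 0.125585 = 0.818840
Ratio = 0.188269 / 0.818840 = 0.229922

0.2299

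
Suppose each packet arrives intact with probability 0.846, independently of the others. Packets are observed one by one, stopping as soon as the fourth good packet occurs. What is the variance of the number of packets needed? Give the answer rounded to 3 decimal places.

0.861

Y = total packets until the fourth success; negative binomial with r=4, p=0.846.
Var(Y) = r(1−p)/p² = 4·0.154 / 0.846² = 0.86068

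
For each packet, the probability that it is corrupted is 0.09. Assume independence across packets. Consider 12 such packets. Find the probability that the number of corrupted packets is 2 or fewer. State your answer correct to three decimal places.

X ~ Binomial(12, 0.09); P(X ≤ 2) = Σ C(12,k) p^k (1−p)^(12−k) over k:
  k=0: C(12,0)·0.09^0·0.91^12 = 0.32248
  k=1: C(12,1)·0.09^1·0.91^11 = 0.38272
  k=2: C(12,2)·0.09^2·0.91^10 = 0.20818
Total = 0.91338

0.913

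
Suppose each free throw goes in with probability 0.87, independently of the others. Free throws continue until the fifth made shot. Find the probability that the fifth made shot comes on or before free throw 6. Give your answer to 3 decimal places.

Finishing within 6 free throws ⇔ at least 5 successes in the first 6. With X ~ Binomial(6, 0.87), P(Y ≤ 6) = 1 − P(X ≤ 4).
  k=0: C(6,0)·0.87^0·0.13^6 = 0.00000
  k=1: C(6,1)·0.87^1·0.13^5 = 0.00019
  k=2: C(6,2)·0.87^2·0.13^4 = 0.00324
  k=3: C(6,3)·0.87^3·0.13^3 = 0.02893
  k=4: C(6,4)·0.87^4·0.13^2 = 0.14523
1 − 0.17761 = 0.82239

0.822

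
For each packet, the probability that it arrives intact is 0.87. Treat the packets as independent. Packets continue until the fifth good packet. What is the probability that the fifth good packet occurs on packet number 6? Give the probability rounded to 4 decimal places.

Y = trial on which the fifth success occurs; negative binomial, r=5, p=0.87.
P(Y=6) = C(5,4) · p^5 · (1−p)^1
= 5 · 0.49842 · 0.13 = 0.323974

0.3240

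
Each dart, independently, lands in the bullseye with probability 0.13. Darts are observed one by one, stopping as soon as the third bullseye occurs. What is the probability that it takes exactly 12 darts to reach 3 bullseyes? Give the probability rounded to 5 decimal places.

0.03450

Y = trial on which the third success occurs; negative binomial, r=3, p=0.13.
P(Y=12) = C(11,2) · p^3 · (1−p)^9
= 55 · 0.002197 · 0.28554 = 0.0345037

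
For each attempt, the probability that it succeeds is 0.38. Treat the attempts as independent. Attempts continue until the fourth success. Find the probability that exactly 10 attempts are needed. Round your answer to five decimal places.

Y = trial on which the fourth success occurs; negative binomial, r=4, p=0.38.
P(Y=10) = C(9,3) · p^4 · (1−p)^6
= 84 · 0.020851 · 0.0568 = 0.0994864

0.09949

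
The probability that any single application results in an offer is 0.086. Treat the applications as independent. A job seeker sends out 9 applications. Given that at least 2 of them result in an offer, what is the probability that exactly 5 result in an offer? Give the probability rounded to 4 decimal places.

0.0023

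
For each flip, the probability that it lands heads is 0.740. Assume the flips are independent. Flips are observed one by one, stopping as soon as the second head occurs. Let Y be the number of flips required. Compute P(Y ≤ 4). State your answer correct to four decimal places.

0.9434

Finishing within 4 flips ⇔ at least 2 successes in the first 4. With X ~ Binomial(4, 0.74), P(Y ≤ 4) = 1 − P(X ≤ 1).
  k=0: C(4,0)·0.74^0·0.26^4 = 0.004570
  k=1: C(4,1)·0.74^1·0.26^3 = 0.052025
1 − 0.056595 = 0.943405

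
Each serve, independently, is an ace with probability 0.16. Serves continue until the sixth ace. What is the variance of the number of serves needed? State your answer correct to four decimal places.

196.8750

Y = total serves until the sixth success; negative binomial with r=6, p=0.16.
Var(Y) = r(1−p)/p² = 6·0.84 / 0.16² = 196.875000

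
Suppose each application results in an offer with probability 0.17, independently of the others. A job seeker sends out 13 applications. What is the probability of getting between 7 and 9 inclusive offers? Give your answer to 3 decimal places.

X ~ Binomial(13, 0.17); P(7 ≤ X ≤ 9) = Σ C(13,k) p^k (1−p)^(13−k) over k:
  k=7: C(13,7)·0.17^7·0.83^6 = 0.00230
  k=8: C(13,8)·0.17^8·0.83^5 = 0.00035
  k=9: C(13,9)·0.17^9·0.83^4 = 0.00004
Total = 0.00270

0.003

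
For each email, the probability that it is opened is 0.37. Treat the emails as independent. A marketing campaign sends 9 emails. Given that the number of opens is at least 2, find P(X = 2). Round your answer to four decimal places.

0.2153

X ~ Binomial(9, 0.37). Want P(X=2 | X≥2) = P(X=2) / P(X≥2).
P(X=2) = C(9,2)·0.37^2·0.63^7 = 0.194129
P(X≥2) = 1 − 0.015634 − 0.082636 = 0.901730
Ratio = 0.194129 / 0.901730 = 0.215285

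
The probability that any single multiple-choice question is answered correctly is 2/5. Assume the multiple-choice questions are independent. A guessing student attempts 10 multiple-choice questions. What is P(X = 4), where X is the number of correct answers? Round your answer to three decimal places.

X ~ Binomial(n=10, p=0.40).
P(X=4) = C(10,4) · p^4 · (1−p)^6
= 210 · 0.0256 · 0.046656 = 0.25082

0.251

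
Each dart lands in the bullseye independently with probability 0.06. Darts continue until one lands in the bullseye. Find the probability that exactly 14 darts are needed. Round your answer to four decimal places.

0.0268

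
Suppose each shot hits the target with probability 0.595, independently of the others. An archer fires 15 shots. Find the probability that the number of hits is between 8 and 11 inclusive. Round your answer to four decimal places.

X ~ Binomial(15, 0.595); P(8 ≤ X ≤ 11) = Σ C(15,k) p^k (1−p)^(15−k) over k:
  k=8: C(15,8)·0.595^8·0.405^7 = 0.180663
  k=9: C(15,9)·0.595^9·0.405^6 = 0.206437
  k=10: C(15,10)·0.595^10·0.405^5 = 0.181970
  k=11: C(15,11)·0.595^11·0.405^4 = 0.121518
Total = 0.690588

0.6906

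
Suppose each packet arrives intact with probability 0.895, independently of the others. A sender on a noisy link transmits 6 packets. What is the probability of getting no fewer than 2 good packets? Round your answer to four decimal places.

0.9999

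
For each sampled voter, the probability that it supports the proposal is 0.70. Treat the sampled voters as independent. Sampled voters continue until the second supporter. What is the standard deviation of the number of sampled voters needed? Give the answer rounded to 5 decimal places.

1.10657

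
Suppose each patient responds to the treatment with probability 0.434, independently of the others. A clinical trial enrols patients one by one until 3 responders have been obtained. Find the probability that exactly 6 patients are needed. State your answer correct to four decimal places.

0.1482

Y = trial on which the third success occurs; negative binomial, r=3, p=0.434.
P(Y=6) = C(5,2) · p^3 · (1−p)^3
= 10 · 0.081747 · 0.18132 = 0.148224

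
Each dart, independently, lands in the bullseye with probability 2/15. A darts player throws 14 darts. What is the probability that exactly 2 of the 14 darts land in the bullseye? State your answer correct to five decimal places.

0.29050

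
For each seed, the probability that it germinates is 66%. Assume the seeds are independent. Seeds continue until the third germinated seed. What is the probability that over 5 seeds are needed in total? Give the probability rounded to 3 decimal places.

Needing more than 5 seeds ⇔ fewer than 3 successes in the first 5. With X ~ Binomial(5, 0.66), P(Y > 5) = P(X ≤ 2).
  k=0: C(5,0)·0.66^0·0.34^5 = 0.00454
  k=1: C(5,1)·0.66^1·0.34^4 = 0.04410
  k=2: C(5,2)·0.66^2·0.34^3 = 0.17121
P(X ≤ 2) = 0.21985

0.220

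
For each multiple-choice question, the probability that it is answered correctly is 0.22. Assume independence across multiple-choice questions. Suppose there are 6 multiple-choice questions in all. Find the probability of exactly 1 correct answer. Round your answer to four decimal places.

0.3811

X ~ Binomial(n=6, p=0.22).
P(X=1) = C(6,1) · p^1 · (1−p)^5
= 6 · 0.22 · 0.28872 = 0.381107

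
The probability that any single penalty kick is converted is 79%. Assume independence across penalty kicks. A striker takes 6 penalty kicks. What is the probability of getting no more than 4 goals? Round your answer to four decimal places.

0.3692

X ~ Binomial(6, 0.79); P(X ≤ 4) = Σ C(6,k) p^k (1−p)^(6−k) over k:
  k=0: C(6,0)·0.79^0·0.21^6 = 0.000086
  k=1: C(6,1)·0.79^1·0.21^5 = 0.001936
  k=2: C(6,2)·0.79^2·0.21^4 = 0.018206
  k=3: C(6,3)·0.79^3·0.21^3 = 0.091321
  k=4: C(6,4)·0.79^4·0.21^2 = 0.257655
Total = 0.369203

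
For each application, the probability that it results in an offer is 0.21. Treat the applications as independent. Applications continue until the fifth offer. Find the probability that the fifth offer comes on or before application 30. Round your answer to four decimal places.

0.7854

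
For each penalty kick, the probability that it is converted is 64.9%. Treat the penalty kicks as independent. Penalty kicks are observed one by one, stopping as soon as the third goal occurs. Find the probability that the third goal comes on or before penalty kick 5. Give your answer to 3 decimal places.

0.763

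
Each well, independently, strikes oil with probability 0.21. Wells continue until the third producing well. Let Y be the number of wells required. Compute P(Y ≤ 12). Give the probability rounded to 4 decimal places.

0.4768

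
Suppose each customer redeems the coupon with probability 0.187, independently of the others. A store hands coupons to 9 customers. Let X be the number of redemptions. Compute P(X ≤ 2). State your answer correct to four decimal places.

0.7719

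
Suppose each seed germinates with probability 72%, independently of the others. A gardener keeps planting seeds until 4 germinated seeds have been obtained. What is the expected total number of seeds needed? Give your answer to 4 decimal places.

5.5556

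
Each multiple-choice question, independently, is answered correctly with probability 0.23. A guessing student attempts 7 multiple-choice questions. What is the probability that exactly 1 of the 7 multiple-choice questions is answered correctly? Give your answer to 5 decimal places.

0.33556

X ~ Binomial(n=7, p=0.23).
P(X=1) = C(7,1) · p^1 · (1−p)^6
= 7 · 0.23 · 0.20842 = 0.3355600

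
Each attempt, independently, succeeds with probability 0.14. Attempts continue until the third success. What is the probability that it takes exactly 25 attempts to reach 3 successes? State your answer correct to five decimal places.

0.02743

Y = trial on which the third success occurs; negative binomial, r=3, p=0.14.
P(Y=25) = C(24,2) · p^3 · (1−p)^22
= 276 · 0.002744 · 0.036221 = 0.0274321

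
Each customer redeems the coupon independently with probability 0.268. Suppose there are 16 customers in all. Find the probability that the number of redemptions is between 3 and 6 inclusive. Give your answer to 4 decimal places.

0.7352

X ~ Binomial(16, 0.268); P(3 ≤ X ≤ 6) = Σ C(16,k) p^k (1−p)^(16−k) over k:
  k=3: C(16,3)·0.268^3·0.732^13 = 0.186740
  k=4: C(16,4)·0.268^4·0.732^12 = 0.222200
  k=5: C(16,5)·0.268^5·0.732^11 = 0.195244
  k=6: C(16,6)·0.268^6·0.732^10 = 0.131052
Total = 0.735236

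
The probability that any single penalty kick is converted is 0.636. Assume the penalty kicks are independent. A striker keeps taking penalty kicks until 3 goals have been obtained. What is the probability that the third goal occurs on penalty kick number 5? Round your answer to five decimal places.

Y = trial on which the third success occurs; negative binomial, r=3, p=0.636.
P(Y=5) = C(4,2) · p^3 · (1−p)^2
= 6 · 0.25726 · 0.1325 = 0.2045151

0.20452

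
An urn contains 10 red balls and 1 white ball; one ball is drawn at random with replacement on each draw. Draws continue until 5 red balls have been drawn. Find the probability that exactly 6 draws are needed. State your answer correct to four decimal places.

Y = trial on which the fifth success occurs; negative binomial, r=5, p=0.909091.
P(Y=6) = C(5,4) · p^5 · (1−p)^1
= 5 · 0.62092 · 0.090909 = 0.282237

0.2822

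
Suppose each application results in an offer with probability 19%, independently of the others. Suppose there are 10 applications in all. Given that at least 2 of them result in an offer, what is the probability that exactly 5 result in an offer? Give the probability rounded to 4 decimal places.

X ~ Binomial(10, 0.19). Want P(X=5 | X≥2) = P(X=5) / P(X≥2).
P(X=5) = C(10,5)·0.19^5·0.81^5 = 0.021757
P(X≥2) = 1 − 0.121577 − 0.285180 = 0.593244
Ratio = 0.021757 / 0.593244 = 0.036674

0.0367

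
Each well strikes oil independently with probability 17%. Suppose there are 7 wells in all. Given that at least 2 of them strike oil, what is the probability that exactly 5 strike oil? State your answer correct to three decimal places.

0.006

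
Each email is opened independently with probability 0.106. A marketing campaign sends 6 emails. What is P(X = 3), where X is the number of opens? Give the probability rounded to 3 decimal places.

0.017

X ~ Binomial(n=6, p=0.106).
P(X=3) = C(6,3) · p^3 · (1−p)^3
= 20 · 0.001191 · 0.71452 = 0.01702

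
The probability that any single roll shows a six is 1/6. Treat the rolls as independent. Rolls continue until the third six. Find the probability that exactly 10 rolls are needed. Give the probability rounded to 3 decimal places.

Y = trial on which the third success occurs; negative binomial, r=3, p=0.166667.
P(Y=10) = C(9,2) · p^3 · (1−p)^7
= 36 · 0.0046296 · 0.27908 = 0.04651

0.047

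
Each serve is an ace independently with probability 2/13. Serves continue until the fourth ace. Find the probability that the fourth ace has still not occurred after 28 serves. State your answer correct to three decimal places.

0.356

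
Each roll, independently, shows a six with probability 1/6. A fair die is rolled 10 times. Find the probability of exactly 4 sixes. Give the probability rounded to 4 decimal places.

0.0543

X ~ Binomial(n=10, p=0.166667).
P(X=4) = C(10,4) · p^4 · (1−p)^6
= 210 · 0.0007716 · 0.3349 = 0.054266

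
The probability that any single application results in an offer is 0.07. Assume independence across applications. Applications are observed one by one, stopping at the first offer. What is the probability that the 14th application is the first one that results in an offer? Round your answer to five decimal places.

Geometric (trials to first success), p = 0.07.
P(Y = 14) = (1−p)^13 · p = 0.38929 · 0.07 = 0.0272506

0.02725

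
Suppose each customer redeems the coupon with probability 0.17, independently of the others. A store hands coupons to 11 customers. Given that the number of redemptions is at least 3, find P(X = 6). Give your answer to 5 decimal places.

0.01547

X ~ Binomial(11, 0.17). Want P(X=6 | X≥3) = P(X=6) / P(X≥3).
P(X=6) = C(11,6)·0.17^6·0.83^5 = 0.0043926
P(X≥3) = 1 − 0.1287831 − 0.2901500 − 0.2971415 = 0.2839254
Ratio = 0.0043926 / 0.2839254 = 0.0154711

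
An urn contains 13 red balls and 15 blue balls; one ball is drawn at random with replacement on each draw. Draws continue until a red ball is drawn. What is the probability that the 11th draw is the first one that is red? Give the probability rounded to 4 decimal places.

Geometric (trials to first success), p = 0.464286.
P(Y = 11) = (1−p)^10 · p = 0.0019468 · 0.464286 = 0.000904

0.0009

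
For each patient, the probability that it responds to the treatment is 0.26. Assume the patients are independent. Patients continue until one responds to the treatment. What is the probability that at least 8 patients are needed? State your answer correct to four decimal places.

Y = number of patients to the first success; geometric, p = 0.26.
P(Y > 7) = P(first 7 all fail) = (1−p)^7 = 0.121513

0.1215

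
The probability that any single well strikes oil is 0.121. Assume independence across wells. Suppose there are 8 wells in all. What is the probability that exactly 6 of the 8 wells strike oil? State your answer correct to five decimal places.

X ~ Binomial(n=8, p=0.121).
P(X=6) = C(8,6) · p^6 · (1−p)^2
= 28 · 3.1384e-06 · 0.77264 = 0.0000679

0.00007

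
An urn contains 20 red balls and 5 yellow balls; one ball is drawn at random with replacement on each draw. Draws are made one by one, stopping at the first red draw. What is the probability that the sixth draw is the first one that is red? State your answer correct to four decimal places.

0.0003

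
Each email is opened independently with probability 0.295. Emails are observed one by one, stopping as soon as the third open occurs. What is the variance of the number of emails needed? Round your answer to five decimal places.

24.30336

Y = total emails until the third success; negative binomial with r=3, p=0.295.
Var(Y) = r(1−p)/p² = 3·0.705 / 0.295² = 24.3033611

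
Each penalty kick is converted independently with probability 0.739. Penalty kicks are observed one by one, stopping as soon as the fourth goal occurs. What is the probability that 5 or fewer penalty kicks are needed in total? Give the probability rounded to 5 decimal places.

0.60962

Finishing within 5 penalty kicks ⇔ at least 4 successes in the first 5. With X ~ Binomial(5, 0.739), P(Y ≤ 5) = 1 − P(X ≤ 3).
  k=0: C(5,0)·0.739^0·0.261^5 = 0.0012112
  k=1: C(5,1)·0.739^1·0.261^4 = 0.0171465
  k=2: C(5,2)·0.739^2·0.261^3 = 0.0970980
  k=3: C(5,3)·0.739^3·0.261^2 = 0.2749251
1 − 0.3903808 = 0.6096192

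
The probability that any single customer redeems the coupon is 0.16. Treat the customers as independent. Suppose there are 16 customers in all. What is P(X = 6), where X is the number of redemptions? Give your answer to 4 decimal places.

0.0235

X ~ Binomial(n=16, p=0.16).
P(X=6) = C(16,6) · p^6 · (1−p)^10
= 8008 · 1.6777e-05 · 0.1749 = 0.023498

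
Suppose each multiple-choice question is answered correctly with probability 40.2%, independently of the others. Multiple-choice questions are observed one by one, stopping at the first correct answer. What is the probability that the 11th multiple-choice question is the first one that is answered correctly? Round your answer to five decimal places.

Geometric (trials to first success), p = 0.402.
P(Y = 11) = (1−p)^10 · p = 0.0058481 · 0.402 = 0.0023509

0.00235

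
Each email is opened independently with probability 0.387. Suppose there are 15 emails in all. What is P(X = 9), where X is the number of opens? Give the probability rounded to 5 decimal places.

0.05171

X ~ Binomial(n=15, p=0.387).
P(X=9) = C(15,9) · p^9 · (1−p)^6
= 5005 · 0.00019471 · 0.053059 = 0.0517089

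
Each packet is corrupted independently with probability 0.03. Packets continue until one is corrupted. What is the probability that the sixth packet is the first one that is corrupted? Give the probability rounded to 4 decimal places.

0.0258

Geometric (trials to first success), p = 0.03.
P(Y = 6) = (1−p)^5 · p = 0.85873 · 0.03 = 0.025762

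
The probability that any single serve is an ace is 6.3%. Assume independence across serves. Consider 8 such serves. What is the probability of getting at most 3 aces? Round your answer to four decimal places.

0.9991

X ~ Binomial(8, 0.063); P(X ≤ 3) = Σ C(8,k) p^k (1−p)^(8−k) over k:
  k=0: C(8,0)·0.063^0·0.937^8 = 0.594178
  k=1: C(8,1)·0.063^1·0.937^7 = 0.319601
  k=2: C(8,2)·0.063^2·0.937^6 = 0.075210
  k=3: C(8,3)·0.063^3·0.937^5 = 0.010114
Total = 0.999103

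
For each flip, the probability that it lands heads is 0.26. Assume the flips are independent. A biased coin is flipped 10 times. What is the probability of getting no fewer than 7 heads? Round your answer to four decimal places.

X ~ Binomial(10, 0.26); P(X ≥ 7) = Σ C(10,k) p^k (1−p)^(10−k) over k:
  k=7: C(10,7)·0.26^7·0.74^3 = 0.003906
  k=8: C(10,8)·0.26^8·0.74^2 = 0.000515
  k=9: C(10,9)·0.26^9·0.74^1 = 0.000040
  k=10: C(10,10)·0.26^10·0.74^0 = 0.000001
Total = 0.004462

0.0045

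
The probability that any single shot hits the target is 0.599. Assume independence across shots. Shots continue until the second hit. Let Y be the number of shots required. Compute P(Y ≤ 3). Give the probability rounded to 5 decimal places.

Finishing within 3 shots ⇔ at least 2 successes in the first 3. With X ~ Binomial(3, 0.599), P(Y ≤ 3) = 1 − P(X ≤ 1).
  k=0: C(3,0)·0.599^0·0.401^3 = 0.0644812
  k=1: C(3,1)·0.599^1·0.401^2 = 0.2889594
1 − 0.3534406 = 0.6465594

0.64656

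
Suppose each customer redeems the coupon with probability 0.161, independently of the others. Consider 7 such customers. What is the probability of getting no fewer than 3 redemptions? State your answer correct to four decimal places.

0.0880

X ~ Binomial(7, 0.161); P(X ≥ 3) = Σ C(7,k) p^k (1−p)^(7−k) over k:
  k=3: C(7,3)·0.161^3·0.839^4 = 0.072376
  k=4: C(7,4)·0.161^4·0.839^3 = 0.013889
  k=5: C(7,5)·0.161^5·0.839^2 = 0.001599
  k=6: C(7,6)·0.161^6·0.839^1 = 0.000102
  k=7: C(7,7)·0.161^7·0.839^0 = 0.000003
Total = 0.087969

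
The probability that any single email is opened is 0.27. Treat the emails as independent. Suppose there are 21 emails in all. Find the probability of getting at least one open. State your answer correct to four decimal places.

0.9987

P(at least one) = 1 − P(none) = 1 − (1 − 0.27)^21
= 1 − 0.001348 = 0.998652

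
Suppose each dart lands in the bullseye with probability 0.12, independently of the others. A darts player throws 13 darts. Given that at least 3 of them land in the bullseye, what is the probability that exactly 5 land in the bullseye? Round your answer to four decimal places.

X ~ Binomial(13, 0.12). Want P(X=5 | X≥3) = P(X=5) / P(X≥3).
P(X=5) = C(13,5)·0.12^5·0.88^8 = 0.011517
P(X≥3) = 1 − 0.189791 − 0.336447 − 0.275275 = 0.198488
Ratio = 0.011517 / 0.198488 = 0.058025

0.0580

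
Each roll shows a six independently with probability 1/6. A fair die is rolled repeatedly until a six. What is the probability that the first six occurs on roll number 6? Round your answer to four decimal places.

0.0670

Geometric (trials to first success), p = 0.166667.
P(Y = 6) = (1−p)^5 · p = 0.40188 · 0.166667 = 0.066980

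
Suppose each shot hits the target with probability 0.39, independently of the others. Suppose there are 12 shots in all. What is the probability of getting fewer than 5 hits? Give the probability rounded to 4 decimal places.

X ~ Binomial(12, 0.39); P(X ≤ 4) = Σ C(12,k) p^k (1−p)^(12−k) over k:
  k=0: C(12,0)·0.39^0·0.61^12 = 0.002654
  k=1: C(12,1)·0.39^1·0.61^11 = 0.020365
  k=2: C(12,2)·0.39^2·0.61^10 = 0.071610
  k=3: C(12,3)·0.39^3·0.61^9 = 0.152611
  k=4: C(12,4)·0.39^4·0.61^8 = 0.219534
Total = 0.466773

0.4668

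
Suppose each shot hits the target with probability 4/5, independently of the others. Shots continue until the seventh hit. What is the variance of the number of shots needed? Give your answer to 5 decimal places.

Y = total shots until the seventh success; negative binomial with r=7, p=0.80.
Var(Y) = r(1−p)/p² = 7·0.20 / 0.80² = 2.1875000

2.18750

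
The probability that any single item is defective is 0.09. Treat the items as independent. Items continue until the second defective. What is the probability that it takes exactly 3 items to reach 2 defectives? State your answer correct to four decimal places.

Y = trial on which the second success occurs; negative binomial, r=2, p=0.09.
P(Y=3) = C(2,1) · p^2 · (1−p)^1
= 2 · 0.0081 · 0.91 = 0.014742

0.0147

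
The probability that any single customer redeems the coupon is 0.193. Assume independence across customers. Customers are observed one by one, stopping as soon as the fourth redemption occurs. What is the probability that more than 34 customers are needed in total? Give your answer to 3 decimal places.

Needing more than 34 customers ⇔ fewer than 4 successes in the first 34. With X ~ Binomial(34, 0.193), P(Y > 34) = P(X ≤ 3).
  k=0: C(34,0)·0.193^0·0.807^34 = 0.00068
  k=1: C(34,1)·0.193^1·0.807^33 = 0.00554
  k=2: C(34,2)·0.193^2·0.807^32 = 0.02188
  k=3: C(34,3)·0.193^3·0.807^31 = 0.05581
P(X ≤ 3) = 0.08392

0.084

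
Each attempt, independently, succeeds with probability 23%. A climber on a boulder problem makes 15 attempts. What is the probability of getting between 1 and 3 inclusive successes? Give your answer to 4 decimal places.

X ~ Binomial(15, 0.23); P(1 ≤ X ≤ 3) = Σ C(15,k) p^k (1−p)^(15−k) over k:
  k=1: C(15,1)·0.23^1·0.77^14 = 0.088857
  k=2: C(15,2)·0.23^2·0.77^13 = 0.185791
  k=3: C(15,3)·0.23^3·0.77^12 = 0.240483
Total = 0.515130

0.5151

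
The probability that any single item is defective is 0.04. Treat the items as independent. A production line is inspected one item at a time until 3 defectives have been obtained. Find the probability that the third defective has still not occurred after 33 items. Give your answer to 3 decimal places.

0.856

Needing more than 33 items ⇔ fewer than 3 successes in the first 33. With X ~ Binomial(33, 0.04), P(Y > 33) = P(X ≤ 2).
  k=0: C(33,0)·0.04^0·0.96^33 = 0.25999
  k=1: C(33,1)·0.04^1·0.96^32 = 0.35748
  k=2: C(33,2)·0.04^2·0.96^31 = 0.23832
P(X ≤ 2) = 0.85579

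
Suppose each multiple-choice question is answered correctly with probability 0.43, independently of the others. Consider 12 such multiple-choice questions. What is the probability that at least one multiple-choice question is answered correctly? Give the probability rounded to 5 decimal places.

P(at least one) = 1 − P(none) = 1 − (1 − 0.43)^12
= 1 − 0.0011762 = 0.9988238

0.99882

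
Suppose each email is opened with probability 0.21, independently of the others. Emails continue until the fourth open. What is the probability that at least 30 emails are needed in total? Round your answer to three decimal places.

Needing more than 29 emails ⇔ fewer than 4 successes in the first 29. With X ~ Binomial(29, 0.21), P(Y > 29) = P(X ≤ 3).
  k=0: C(29,0)·0.21^0·0.79^29 = 0.00107
  k=1: C(29,1)·0.21^1·0.79^28 = 0.00828
  k=2: C(29,2)·0.21^2·0.79^27 = 0.03082
  k=3: C(29,3)·0.21^3·0.79^26 = 0.07374
P(X ≤ 3) = 0.11393

0.114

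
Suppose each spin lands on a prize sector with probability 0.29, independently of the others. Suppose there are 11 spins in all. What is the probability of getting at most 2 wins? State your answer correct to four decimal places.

X ~ Binomial(11, 0.29); P(X ≤ 2) = Σ C(11,k) p^k (1−p)^(11−k) over k:
  k=0: C(11,0)·0.29^0·0.71^11 = 0.023112
  k=1: C(11,1)·0.29^1·0.71^10 = 0.103842
  k=2: C(11,2)·0.29^2·0.71^9 = 0.212072
Total = 0.339027

0.3390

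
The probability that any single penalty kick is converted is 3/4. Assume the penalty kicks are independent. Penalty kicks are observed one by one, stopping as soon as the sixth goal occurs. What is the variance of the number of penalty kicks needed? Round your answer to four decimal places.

2.6667

Y = total penalty kicks until the sixth success; negative binomial with r=6, p=0.75.
Var(Y) = r(1−p)/p² = 6·0.25 / 0.75² = 2.666667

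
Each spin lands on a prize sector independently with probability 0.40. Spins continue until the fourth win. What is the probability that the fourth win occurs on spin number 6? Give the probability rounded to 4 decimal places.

0.0922

Y = trial on which the fourth success occurs; negative binomial, r=4, p=0.40.
P(Y=6) = C(5,3) · p^4 · (1−p)^2
= 10 · 0.0256 · 0.36 = 0.092160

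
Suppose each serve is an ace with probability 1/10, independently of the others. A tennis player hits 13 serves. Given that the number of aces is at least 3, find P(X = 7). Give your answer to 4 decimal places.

X ~ Binomial(13, 0.10). Want P(X=7 | X≥3) = P(X=7) / P(X≥3).
P(X=7) = C(13,7)·0.10^7·0.90^6 = 0.000091
P(X≥3) = 1 − 0.254187 − 0.367158 − 0.244772 = 0.133883
Ratio = 0.000091 / 0.133883 = 0.000681

0.0007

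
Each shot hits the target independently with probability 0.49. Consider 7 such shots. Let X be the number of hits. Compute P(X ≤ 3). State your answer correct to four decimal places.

0.5219

X ~ Binomial(7, 0.49); P(X ≤ 3) = Σ C(7,k) p^k (1−p)^(7−k) over k:
  k=0: C(7,0)·0.49^0·0.51^7 = 0.008974
  k=1: C(7,1)·0.49^1·0.51^6 = 0.060355
  k=2: C(7,2)·0.49^2·0.51^5 = 0.173965
  k=3: C(7,3)·0.49^3·0.51^4 = 0.278572
Total = 0.521866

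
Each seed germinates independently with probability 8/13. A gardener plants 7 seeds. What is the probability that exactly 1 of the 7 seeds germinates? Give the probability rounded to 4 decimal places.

0.0139

X ~ Binomial(n=7, p=0.615385).
P(X=1) = C(7,1) · p^1 · (1−p)^6
= 7 · 0.61538 · 0.0032371 = 0.013945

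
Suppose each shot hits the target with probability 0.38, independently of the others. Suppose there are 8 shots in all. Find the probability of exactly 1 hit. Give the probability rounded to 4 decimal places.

0.1071

X ~ Binomial(n=8, p=0.38).
P(X=1) = C(8,1) · p^1 · (1−p)^7
= 8 · 0.38 · 0.035216 = 0.107057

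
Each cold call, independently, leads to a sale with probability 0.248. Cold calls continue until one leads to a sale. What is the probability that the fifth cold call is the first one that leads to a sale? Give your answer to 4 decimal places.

Geometric (trials to first success), p = 0.248.
P(Y = 5) = (1−p)^4 · p = 0.31979 · 0.248 = 0.079309

0.0793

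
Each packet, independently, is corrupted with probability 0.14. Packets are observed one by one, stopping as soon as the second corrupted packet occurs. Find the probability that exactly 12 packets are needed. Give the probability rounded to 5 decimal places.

0.04771

Y = trial on which the second success occurs; negative binomial, r=2, p=0.14.
P(Y=12) = C(11,1) · p^2 · (1−p)^10
= 11 · 0.0196 · 0.2213 = 0.0477126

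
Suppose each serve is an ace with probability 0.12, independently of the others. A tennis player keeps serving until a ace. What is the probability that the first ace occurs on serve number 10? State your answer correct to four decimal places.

0.0380

Geometric (trials to first success), p = 0.12.
P(Y = 10) = (1−p)^9 · p = 0.31648 · 0.12 = 0.037977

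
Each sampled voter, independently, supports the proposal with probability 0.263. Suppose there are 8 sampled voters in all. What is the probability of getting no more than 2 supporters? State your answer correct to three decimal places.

X ~ Binomial(8, 0.263); P(X ≤ 2) = Σ C(8,k) p^k (1−p)^(8−k) over k:
  k=0: C(8,0)·0.263^0·0.737^8 = 0.08704
  k=1: C(8,1)·0.263^1·0.737^7 = 0.24850
  k=2: C(8,2)·0.263^2·0.737^6 = 0.31037
Total = 0.64591

0.646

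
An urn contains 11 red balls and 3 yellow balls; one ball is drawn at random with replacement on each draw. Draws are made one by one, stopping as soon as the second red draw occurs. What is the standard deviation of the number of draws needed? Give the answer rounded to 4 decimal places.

Y = total draws until the second success; negative binomial with r=2, p=0.785714.
SD(Y) = √[r(1−p)/p²] = √(0.694215) = 0.833196

0.8332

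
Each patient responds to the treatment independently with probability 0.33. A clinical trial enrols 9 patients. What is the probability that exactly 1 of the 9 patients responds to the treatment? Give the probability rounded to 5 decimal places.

X ~ Binomial(n=9, p=0.33).
P(X=1) = C(9,1) · p^1 · (1−p)^8
= 9 · 0.33 · 0.040607 = 0.1206021

0.12060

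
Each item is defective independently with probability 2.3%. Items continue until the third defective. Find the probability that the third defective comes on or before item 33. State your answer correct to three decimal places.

0.040

Finishing within 33 items ⇔ at least 3 successes in the first 33. With X ~ Binomial(33, 0.023), P(Y ≤ 33) = 1 − P(X ≤ 2).
  k=0: C(33,0)·0.023^0·0.977^33 = 0.46400
  k=1: C(33,1)·0.023^1·0.977^32 = 0.36047
  k=2: C(33,2)·0.023^2·0.977^31 = 0.13578
1 − 0.96025 = 0.03975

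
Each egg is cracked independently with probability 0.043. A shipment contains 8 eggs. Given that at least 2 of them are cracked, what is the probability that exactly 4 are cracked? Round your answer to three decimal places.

X ~ Binomial(8, 0.043). Want P(X=4 | X≥2) = P(X=4) / P(X≥2).
P(X=4) = C(8,4)·0.043^4·0.957^4 = 0.00020
P(X≥2) = 1 − 0.70355 − 0.25290 = 0.04355
Ratio = 0.00020 / 0.04355 = 0.00461

0.005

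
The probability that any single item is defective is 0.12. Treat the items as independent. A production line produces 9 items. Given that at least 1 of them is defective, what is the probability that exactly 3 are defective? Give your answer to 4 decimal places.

0.0986

X ~ Binomial(9, 0.12). Want P(X=3 | X≥1) = P(X=3) / P(X≥1).
P(X=3) = C(9,3)·0.12^3·0.88^6 = 0.067409
P(X≥1) = 1 − 0.316478 = 0.683522
Ratio = 0.067409 / 0.683522 = 0.098620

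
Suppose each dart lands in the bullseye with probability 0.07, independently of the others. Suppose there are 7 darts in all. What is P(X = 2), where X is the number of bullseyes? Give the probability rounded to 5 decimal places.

0.07159

X ~ Binomial(n=7, p=0.07).
P(X=2) = C(7,2) · p^2 · (1−p)^5
= 21 · 0.0049 · 0.69569 = 0.0715863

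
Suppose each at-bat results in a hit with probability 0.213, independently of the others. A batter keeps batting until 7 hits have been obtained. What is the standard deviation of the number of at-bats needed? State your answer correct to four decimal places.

11.0194

Y = total at-bats until the seventh success; negative binomial with r=7, p=0.213.
SD(Y) = √[r(1−p)/p²] = √(121.426525) = 11.019370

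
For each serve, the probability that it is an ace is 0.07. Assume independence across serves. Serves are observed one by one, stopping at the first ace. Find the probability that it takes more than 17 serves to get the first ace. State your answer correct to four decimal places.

0.2912

Y = number of serves to the first success; geometric, p = 0.07.
P(Y > 17) = P(first 17 all fail) = (1−p)^17 = 0.291213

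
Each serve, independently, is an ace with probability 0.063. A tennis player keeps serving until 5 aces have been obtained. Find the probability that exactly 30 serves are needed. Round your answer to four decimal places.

0.0046

Y = trial on which the fifth success occurs; negative binomial, r=5, p=0.063.
P(Y=30) = C(29,4) · p^5 · (1−p)^25
= 23751 · 9.9244e-07 · 0.19656 = 0.004633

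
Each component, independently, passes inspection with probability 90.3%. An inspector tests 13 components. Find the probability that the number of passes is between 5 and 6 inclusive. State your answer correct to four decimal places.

X ~ Binomial(13, 0.903); P(5 ≤ X ≤ 6) = Σ C(13,k) p^k (1−p)^(13−k) over k:
  k=5: C(13,5)·0.903^5·0.097^8 = 0.000006
  k=6: C(13,6)·0.903^6·0.097^7 = 0.000075
Total = 0.000081

0.0001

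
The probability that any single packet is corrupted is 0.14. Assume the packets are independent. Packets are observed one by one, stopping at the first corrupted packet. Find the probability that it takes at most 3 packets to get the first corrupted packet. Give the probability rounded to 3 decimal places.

Y = number of packets to the first success; geometric, p = 0.14.
P(Y ≤ 3) = 1 − (1−p)^3 = 1 − 0.63606 = 0.36394

0.364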